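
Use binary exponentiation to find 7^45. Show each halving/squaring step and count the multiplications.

Computing 7^45 by squaring (build up from 7^1; each line after the first costs one multiplication):

7^1 = 7
7^2 = (7^1)^2 = 7^2 = 49
7^4 = (7^2)^2 = 49^2 = 2401
7^5 = 7 * 7^4 = 7 * 2401 = 16807
7^10 = (7^5)^2 = 16807^2 = 282475249
7^11 = 7 * 7^10 = 7 * 282475249 = 1977326743
7^22 = (7^11)^2 = 1977326743^2 = 3909821048582988049
7^44 = (7^22)^2 = 3909821048582988049^2 = 15286700631942576193765185769276826401
7^45 = 7 * 7^44 = 7 * 15286700631942576193765185769276826401 = 107006904423598033356356300384937784807

Result: 107006904423598033356356300384937784807
Multiplications needed: 8 (8 lines after 7^1)

7^45 = 107006904423598033356356300384937784807. Using exponentiation by squaring, this requires 8 multiplications. The key idea: if the exponent is even, square the half-power; if odd, multiply by the base once.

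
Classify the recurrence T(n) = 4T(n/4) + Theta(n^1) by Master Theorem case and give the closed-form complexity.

Master Theorem for T(n) = 4T(n/4) + O(n^1):

a = 4, b = 4, c = 1
log_b(a) = log_4(4) = 1.0000

Case 2: c = 1 = log_4(4) = 1.0000
T(n) = O(n^1 log n) = O(n log n)

For T(n) = 4T(n/4) + O(n^1): log_4(4) = 1.0000. This is Case 2 of the Master Theorem (c = log_b(a), equal work at all levels), giving O(n log n).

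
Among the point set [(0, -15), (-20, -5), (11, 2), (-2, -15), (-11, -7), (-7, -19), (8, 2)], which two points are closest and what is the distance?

Computing all pairwise distances among 7 points:

d((0, -15), (-20, -5)) = 22.3607
d((0, -15), (11, 2)) = 20.2485
d((0, -15), (-2, -15)) = 2.0 <-- minimum
d((0, -15), (-11, -7)) = 13.6015
d((0, -15), (-7, -19)) = 8.0623
d((0, -15), (8, 2)) = 18.7883
d((-20, -5), (11, 2)) = 31.7805
d((-20, -5), (-2, -15)) = 20.5913
d((-20, -5), (-11, -7)) = 9.2195
d((-20, -5), (-7, -19)) = 19.105
d((-20, -5), (8, 2)) = 28.8617
d((11, 2), (-2, -15)) = 21.4009
d((11, 2), (-11, -7)) = 23.7697
d((11, 2), (-7, -19)) = 27.6586
d((11, 2), (8, 2)) = 3.0
d((-2, -15), (-11, -7)) = 12.0416
d((-2, -15), (-7, -19)) = 6.4031
d((-2, -15), (8, 2)) = 19.7231
d((-11, -7), (-7, -19)) = 12.6491
d((-11, -7), (8, 2)) = 21.0238
d((-7, -19), (8, 2)) = 25.807

Closest pair: (0, -15) and (-2, -15) with distance 2.0

The closest pair is (0, -15) and (-2, -15) with Euclidean distance 2.0. For 7 points, brute-force pairwise comparison is shown above. For large n, the divide-and-conquer algorithm (sort by x, recurse on halves, check the dividing strip) achieves O(n log n).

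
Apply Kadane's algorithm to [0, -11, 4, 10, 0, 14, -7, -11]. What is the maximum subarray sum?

Using Kadane's algorithm on [0, -11, 4, 10, 0, 14, -7, -11]:

Scanning through the array:
Position 1 (value -11): max_ending_here = -11, max_so_far = 0
Position 2 (value 4): max_ending_here = 4, max_so_far = 4
Position 3 (value 10): max_ending_here = 14, max_so_far = 14
Position 4 (value 0): max_ending_here = 14, max_so_far = 14
Position 5 (value 14): max_ending_here = 28, max_so_far = 28
Position 6 (value -7): max_ending_here = 21, max_so_far = 28
Position 7 (value -11): max_ending_here = 10, max_so_far = 28

Maximum subarray: [4, 10, 0, 14]
Maximum sum: 28

The maximum subarray is [4, 10, 0, 14] with sum 28. This subarray runs from index 2 to index 5.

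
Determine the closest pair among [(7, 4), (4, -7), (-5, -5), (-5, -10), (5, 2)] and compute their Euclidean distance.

Computing all pairwise distances among 5 points:

d((7, 4), (4, -7)) = 11.4018
d((7, 4), (-5, -5)) = 15.0
d((7, 4), (-5, -10)) = 18.4391
d((7, 4), (5, 2)) = 2.8284 <-- minimum
d((4, -7), (-5, -5)) = 9.2195
d((4, -7), (-5, -10)) = 9.4868
d((4, -7), (5, 2)) = 9.0554
d((-5, -5), (-5, -10)) = 5.0
d((-5, -5), (5, 2)) = 12.2066
d((-5, -10), (5, 2)) = 15.6205

Closest pair: (7, 4) and (5, 2) with distance 2.8284

The closest pair is (7, 4) and (5, 2) with Euclidean distance 2.8284. For 5 points, brute-force pairwise comparison is shown above. For large n, the divide-and-conquer algorithm (sort by x, recurse on halves, check the dividing strip) achieves O(n log n).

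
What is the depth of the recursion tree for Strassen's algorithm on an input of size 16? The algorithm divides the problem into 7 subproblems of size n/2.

For divide and conquer with division factor 2:

Problem sizes at each level:
Level 0: 16
Level 1: 8
Level 2: 4
Level 3: 2
Level 4: 1

The root is level 0 and the size-1 base case is level 4 (the tree spans levels 0 through 4, i.e. 5 levels counting the root), so the depth is the number of divisions: log_2(16) = 4

The recursion tree depth is log_2(16) = 4. At each level, the problem size is divided by 2, so it takes 4 divisions to reduce to a base case of size 1. The algorithm makes 7 recursive calls at each level.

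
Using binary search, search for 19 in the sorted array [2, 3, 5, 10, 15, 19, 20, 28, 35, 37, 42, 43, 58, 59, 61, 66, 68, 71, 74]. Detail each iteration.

Binary search for 19 in [2, 3, 5, 10, 15, 19, 20, 28, 35, 37, 42, 43, 58, 59, 61, 66, 68, 71, 74]:

lo=0, hi=18, mid=9, arr[mid]=37 -> 37 > 19, search left half
lo=0, hi=8, mid=4, arr[mid]=15 -> 15 < 19, search right half
lo=5, hi=8, mid=6, arr[mid]=20 -> 20 > 19, search left half
lo=5, hi=5, mid=5, arr[mid]=19 -> Found target at index 5!

Binary search finds 19 at index 5 after 4 comparisons. The search repeatedly halves the search space by comparing with the middle element.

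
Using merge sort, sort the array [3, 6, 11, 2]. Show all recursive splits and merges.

Merge sort trace:

Split: [3, 6, 11, 2] -> [3, 6] and [11, 2]
  Split: [3, 6] -> [3] and [6]
  Merge: [3] + [6] -> [3, 6]
  Split: [11, 2] -> [11] and [2]
  Merge: [11] + [2] -> [2, 11]
Merge: [3, 6] + [2, 11] -> [2, 3, 6, 11]

Final sorted array: [2, 3, 6, 11]

The merge sort proceeds by recursively splitting the array and merging sorted halves.
After all merges, the sorted array is [2, 3, 6, 11].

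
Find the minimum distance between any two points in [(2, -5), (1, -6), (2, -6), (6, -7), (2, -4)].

Computing all pairwise distances among 5 points:

d((2, -5), (1, -6)) = 1.4142
d((2, -5), (2, -6)) = 1.0 <-- minimum
d((2, -5), (6, -7)) = 4.4721
d((2, -5), (2, -4)) = 1.0 <-- minimum
d((1, -6), (2, -6)) = 1.0 <-- minimum
d((1, -6), (6, -7)) = 5.099
d((1, -6), (2, -4)) = 2.2361
d((2, -6), (6, -7)) = 4.1231
d((2, -6), (2, -4)) = 2.0
d((6, -7), (2, -4)) = 5.0

Minimum distance: 1.0 (tie among 3 pairs: (2, -5) and (2, -6); (2, -5) and (2, -4); (1, -6) and (2, -6))

The minimum Euclidean distance is 1.0. There is a tie: 3 pairs achieve this minimum — (2, -5) and (2, -6); (2, -5) and (2, -4); (1, -6) and (2, -6). Any of these is a valid closest pair. For 5 points, brute-force pairwise comparison is shown above. For large n, the divide-and-conquer algorithm (sort by x, recurse on halves, check the dividing strip) achieves O(n log n).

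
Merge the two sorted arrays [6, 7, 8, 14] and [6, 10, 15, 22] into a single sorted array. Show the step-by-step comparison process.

Merging process:

Compare 6 vs 6: take 6 from left. Merged: [6]
Compare 7 vs 6: take 6 from right. Merged: [6, 6]
Compare 7 vs 10: take 7 from left. Merged: [6, 6, 7]
Compare 8 vs 10: take 8 from left. Merged: [6, 6, 7, 8]
Compare 14 vs 10: take 10 from right. Merged: [6, 6, 7, 8, 10]
Compare 14 vs 15: take 14 from left. Merged: [6, 6, 7, 8, 10, 14]
Append remaining from right: [15, 22]. Merged: [6, 6, 7, 8, 10, 14, 15, 22]

Final merged array: [6, 6, 7, 8, 10, 14, 15, 22]
Total comparisons: 6

The merged array is [6, 6, 7, 8, 10, 14, 15, 22], requiring 6 comparisons. The merge step runs in O(n) time where n is the total number of elements.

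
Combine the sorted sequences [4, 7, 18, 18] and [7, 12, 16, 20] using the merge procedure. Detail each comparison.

Merging process:

Compare 4 vs 7: take 4 from left. Merged: [4]
Compare 7 vs 7: take 7 from left. Merged: [4, 7]
Compare 18 vs 7: take 7 from right. Merged: [4, 7, 7]
Compare 18 vs 12: take 12 from right. Merged: [4, 7, 7, 12]
Compare 18 vs 16: take 16 from right. Merged: [4, 7, 7, 12, 16]
Compare 18 vs 20: take 18 from left. Merged: [4, 7, 7, 12, 16, 18]
Compare 18 vs 20: take 18 from left. Merged: [4, 7, 7, 12, 16, 18, 18]
Append remaining from right: [20]. Merged: [4, 7, 7, 12, 16, 18, 18, 20]

Final merged array: [4, 7, 7, 12, 16, 18, 18, 20]
Total comparisons: 7

The merged array is [4, 7, 7, 12, 16, 18, 18, 20], requiring 7 comparisons. The merge step runs in O(n) time where n is the total number of elements.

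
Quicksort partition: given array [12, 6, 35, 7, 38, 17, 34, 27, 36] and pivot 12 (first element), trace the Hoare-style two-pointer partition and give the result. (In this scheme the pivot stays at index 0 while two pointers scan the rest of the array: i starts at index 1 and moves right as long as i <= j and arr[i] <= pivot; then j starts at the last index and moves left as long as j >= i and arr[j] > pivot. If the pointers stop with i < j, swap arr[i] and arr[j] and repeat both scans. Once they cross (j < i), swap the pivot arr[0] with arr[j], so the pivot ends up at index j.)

Hoare-style two-pointer partition with pivot = 12:

Initial array: [12, 6, 35, 7, 38, 17, 34, 27, 36]

Pointers start at i = 1, j = 8.
i stops at index 2 (arr[2]=35 > 12), j stops at index 3 (arr[3]=7 <= 12): swap arr[2] and arr[3], array becomes [12, 6, 7, 35, 38, 17, 34, 27, 36]
i ends at 3, j ends at 2: the pointers have crossed (j < i), so scanning stops.

Swap pivot arr[0] with arr[2] to place pivot at position 2: [7, 6, 12, 35, 38, 17, 34, 27, 36]
Pivot position: 2

After partitioning with pivot 12, the array becomes [7, 6, 12, 35, 38, 17, 34, 27, 36]. The pivot is placed at index 2. All elements to the left of the pivot are <= 12, and all elements to the right are > 12.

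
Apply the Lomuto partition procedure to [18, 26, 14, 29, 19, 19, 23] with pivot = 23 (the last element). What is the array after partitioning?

Lomuto partition with pivot = 23:

Initial array: [18, 26, 14, 29, 19, 19, 23]

arr[0]=18 <= 23: swap with position 0, array becomes [18, 26, 14, 29, 19, 19, 23]
arr[1]=26 > 23: no swap
arr[2]=14 <= 23: swap with position 1, array becomes [18, 14, 26, 29, 19, 19, 23]
arr[3]=29 > 23: no swap
arr[4]=19 <= 23: swap with position 2, array becomes [18, 14, 19, 29, 26, 19, 23]
arr[5]=19 <= 23: swap with position 3, array becomes [18, 14, 19, 19, 26, 29, 23]

Place pivot at position 4: [18, 14, 19, 19, 23, 29, 26]
Pivot position: 4

After partitioning with pivot 23, the array becomes [18, 14, 19, 19, 23, 29, 26]. The pivot is placed at index 4. All elements to the left of the pivot are <= 23, and all elements to the right are > 23.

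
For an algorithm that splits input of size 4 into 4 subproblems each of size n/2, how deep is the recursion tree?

For divide and conquer with division factor 2:

Problem sizes at each level:
Level 0: 4
Level 1: 2
Level 2: 1

The root is level 0 and the size-1 base case is level 2 (the tree spans levels 0 through 2, i.e. 3 levels counting the root), so the depth is the number of divisions: log_2(4) = 2

The recursion tree depth is log_2(4) = 2. At each level, the problem size is divided by 2, so it takes 2 divisions to reduce to a base case of size 1. The algorithm makes 4 recursive calls at each level.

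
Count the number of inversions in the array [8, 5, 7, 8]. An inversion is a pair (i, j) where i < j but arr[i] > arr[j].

Finding inversions in [8, 5, 7, 8]:

(0, 1): arr[0]=8 > arr[1]=5
(0, 2): arr[0]=8 > arr[2]=7

Total inversions: 2

The array has 2 inversion(s): (0,1), (0,2). Each pair (i,j) satisfies i < j and arr[i] > arr[j].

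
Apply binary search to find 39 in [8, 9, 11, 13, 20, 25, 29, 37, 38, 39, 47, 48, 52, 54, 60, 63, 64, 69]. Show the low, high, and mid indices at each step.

Binary search for 39 in [8, 9, 11, 13, 20, 25, 29, 37, 38, 39, 47, 48, 52, 54, 60, 63, 64, 69]:

lo=0, hi=17, mid=8, arr[mid]=38 -> 38 < 39, search right half
lo=9, hi=17, mid=13, arr[mid]=54 -> 54 > 39, search left half
lo=9, hi=12, mid=10, arr[mid]=47 -> 47 > 39, search left half
lo=9, hi=9, mid=9, arr[mid]=39 -> Found target at index 9!

Binary search finds 39 at index 9 after 4 comparisons. The search repeatedly halves the search space by comparing with the middle element.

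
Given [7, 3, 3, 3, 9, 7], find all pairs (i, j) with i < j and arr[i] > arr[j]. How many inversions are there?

Finding inversions in [7, 3, 3, 3, 9, 7]:

(0, 1): arr[0]=7 > arr[1]=3
(0, 2): arr[0]=7 > arr[2]=3
(0, 3): arr[0]=7 > arr[3]=3
(4, 5): arr[4]=9 > arr[5]=7

Total inversions: 4

The array has 4 inversion(s): (0,1), (0,2), (0,3), (4,5). Each pair (i,j) satisfies i < j and arr[i] > arr[j].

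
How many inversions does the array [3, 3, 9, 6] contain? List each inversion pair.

Finding inversions in [3, 3, 9, 6]:

(2, 3): arr[2]=9 > arr[3]=6

Total inversions: 1

The array has 1 inversion(s): (2,3). Each pair (i,j) satisfies i < j and arr[i] > arr[j].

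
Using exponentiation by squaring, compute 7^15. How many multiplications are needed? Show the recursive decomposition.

Computing 7^15 by squaring (build up from 7^1; each line after the first costs one multiplication):

7^1 = 7
7^2 = (7^1)^2 = 7^2 = 49
7^3 = 7 * 7^2 = 7 * 49 = 343
7^6 = (7^3)^2 = 343^2 = 117649
7^7 = 7 * 7^6 = 7 * 117649 = 823543
7^14 = (7^7)^2 = 823543^2 = 678223072849
7^15 = 7 * 7^14 = 7 * 678223072849 = 4747561509943

Result: 4747561509943
Multiplications needed: 6 (6 lines after 7^1)

7^15 = 4747561509943. Using exponentiation by squaring, this requires 6 multiplications. The key idea: if the exponent is even, square the half-power; if odd, multiply by the base once.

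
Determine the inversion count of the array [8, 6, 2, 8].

Finding inversions in [8, 6, 2, 8]:

(0, 1): arr[0]=8 > arr[1]=6
(0, 2): arr[0]=8 > arr[2]=2
(1, 2): arr[1]=6 > arr[2]=2

Total inversions: 3

The array has 3 inversion(s): (0,1), (0,2), (1,2). Each pair (i,j) satisfies i < j and arr[i] > arr[j].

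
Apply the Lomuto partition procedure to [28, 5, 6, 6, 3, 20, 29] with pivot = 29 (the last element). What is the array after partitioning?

Lomuto partition with pivot = 29:

Initial array: [28, 5, 6, 6, 3, 20, 29]

arr[0]=28 <= 29: swap with position 0, array becomes [28, 5, 6, 6, 3, 20, 29]
arr[1]=5 <= 29: swap with position 1, array becomes [28, 5, 6, 6, 3, 20, 29]
arr[2]=6 <= 29: swap with position 2, array becomes [28, 5, 6, 6, 3, 20, 29]
arr[3]=6 <= 29: swap with position 3, array becomes [28, 5, 6, 6, 3, 20, 29]
arr[4]=3 <= 29: swap with position 4, array becomes [28, 5, 6, 6, 3, 20, 29]
arr[5]=20 <= 29: swap with position 5, array becomes [28, 5, 6, 6, 3, 20, 29]

Place pivot at position 6: [28, 5, 6, 6, 3, 20, 29]
Pivot position: 6

After partitioning with pivot 29, the array becomes [28, 5, 6, 6, 3, 20, 29]. The pivot is placed at index 6. All elements to the left of the pivot are <= 29, and all elements to the right are > 29.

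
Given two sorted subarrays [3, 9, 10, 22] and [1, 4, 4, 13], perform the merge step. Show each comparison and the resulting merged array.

Merging process:

Compare 3 vs 1: take 1 from right. Merged: [1]
Compare 3 vs 4: take 3 from left. Merged: [1, 3]
Compare 9 vs 4: take 4 from right. Merged: [1, 3, 4]
Compare 9 vs 4: take 4 from right. Merged: [1, 3, 4, 4]
Compare 9 vs 13: take 9 from left. Merged: [1, 3, 4, 4, 9]
Compare 10 vs 13: take 10 from left. Merged: [1, 3, 4, 4, 9, 10]
Compare 22 vs 13: take 13 from right. Merged: [1, 3, 4, 4, 9, 10, 13]
Append remaining from left: [22]. Merged: [1, 3, 4, 4, 9, 10, 13, 22]

Final merged array: [1, 3, 4, 4, 9, 10, 13, 22]
Total comparisons: 7

The merged array is [1, 3, 4, 4, 9, 10, 13, 22], requiring 7 comparisons. The merge step runs in O(n) time where n is the total number of elements.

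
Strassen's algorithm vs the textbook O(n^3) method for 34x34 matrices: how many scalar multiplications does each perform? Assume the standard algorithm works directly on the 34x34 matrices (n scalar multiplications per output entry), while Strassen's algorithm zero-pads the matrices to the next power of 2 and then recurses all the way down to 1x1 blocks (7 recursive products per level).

Matrix multiplication for 34x34 matrices:

Strassen's algorithm requires power-of-2 dimensions. Pad 34x34 to 64x64 (next power of 2).

Standard algorithm: 34^3 = 39304 multiplications
Strassen's algorithm: 7^(log2(64)) = 7^6 = 117649 multiplications
Difference: 39304 - 117649 = -78345 (Strassen uses MORE here due to padding overhead — for small or just-over-power-of-2 n, padding can outweigh the per-level savings)

Standard: 39304 multiplications (34^3). Strassen: 117649 multiplications (7^6, after padding to 64x64). Strassen reduces 8 recursive multiplications to 7 at each level.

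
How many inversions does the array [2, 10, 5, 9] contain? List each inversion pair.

Finding inversions in [2, 10, 5, 9]:

(1, 2): arr[1]=10 > arr[2]=5
(1, 3): arr[1]=10 > arr[3]=9

Total inversions: 2

The array has 2 inversion(s): (1,2), (1,3). Each pair (i,j) satisfies i < j and arr[i] > arr[j].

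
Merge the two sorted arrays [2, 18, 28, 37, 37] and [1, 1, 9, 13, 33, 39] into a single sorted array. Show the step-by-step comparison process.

Merging process:

Compare 2 vs 1: take 1 from right. Merged: [1]
Compare 2 vs 1: take 1 from right. Merged: [1, 1]
Compare 2 vs 9: take 2 from left. Merged: [1, 1, 2]
Compare 18 vs 9: take 9 from right. Merged: [1, 1, 2, 9]
Compare 18 vs 13: take 13 from right. Merged: [1, 1, 2, 9, 13]
Compare 18 vs 33: take 18 from left. Merged: [1, 1, 2, 9, 13, 18]
Compare 28 vs 33: take 28 from left. Merged: [1, 1, 2, 9, 13, 18, 28]
Compare 37 vs 33: take 33 from right. Merged: [1, 1, 2, 9, 13, 18, 28, 33]
Compare 37 vs 39: take 37 from left. Merged: [1, 1, 2, 9, 13, 18, 28, 33, 37]
Compare 37 vs 39: take 37 from left. Merged: [1, 1, 2, 9, 13, 18, 28, 33, 37, 37]
Append remaining from right: [39]. Merged: [1, 1, 2, 9, 13, 18, 28, 33, 37, 37, 39]

Final merged array: [1, 1, 2, 9, 13, 18, 28, 33, 37, 37, 39]
Total comparisons: 10

The merged array is [1, 1, 2, 9, 13, 18, 28, 33, 37, 37, 39], requiring 10 comparisons. The merge step runs in O(n) time where n is the total number of elements.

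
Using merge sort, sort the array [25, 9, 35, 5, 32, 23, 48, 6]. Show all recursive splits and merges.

Merge sort trace:

Split: [25, 9, 35, 5, 32, 23, 48, 6] -> [25, 9, 35, 5] and [32, 23, 48, 6]
  Split: [25, 9, 35, 5] -> [25, 9] and [35, 5]
    Split: [25, 9] -> [25] and [9]
    Merge: [25] + [9] -> [9, 25]
    Split: [35, 5] -> [35] and [5]
    Merge: [35] + [5] -> [5, 35]
  Merge: [9, 25] + [5, 35] -> [5, 9, 25, 35]
  Split: [32, 23, 48, 6] -> [32, 23] and [48, 6]
    Split: [32, 23] -> [32] and [23]
    Merge: [32] + [23] -> [23, 32]
    Split: [48, 6] -> [48] and [6]
    Merge: [48] + [6] -> [6, 48]
  Merge: [23, 32] + [6, 48] -> [6, 23, 32, 48]
Merge: [5, 9, 25, 35] + [6, 23, 32, 48] -> [5, 6, 9, 23, 25, 32, 35, 48]

Final sorted array: [5, 6, 9, 23, 25, 32, 35, 48]

The merge sort proceeds by recursively splitting the array and merging sorted halves.
After all merges, the sorted array is [5, 6, 9, 23, 25, 32, 35, 48].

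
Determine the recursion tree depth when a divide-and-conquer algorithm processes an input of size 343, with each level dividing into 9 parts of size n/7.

For divide and conquer with division factor 7:

Problem sizes at each level:
Level 0: 343
Level 1: 49
Level 2: 7
Level 3: 1

The root is level 0 and the size-1 base case is level 3 (the tree spans levels 0 through 3, i.e. 4 levels counting the root), so the depth is the number of divisions: log_7(343) = 3

The recursion tree depth is log_7(343) = 3. At each level, the problem size is divided by 7, so it takes 3 divisions to reduce to a base case of size 1. The algorithm makes 9 recursive calls at each level.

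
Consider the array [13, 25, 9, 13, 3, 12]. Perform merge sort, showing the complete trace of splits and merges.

Merge sort trace:

Split: [13, 25, 9, 13, 3, 12] -> [13, 25, 9] and [13, 3, 12]
  Split: [13, 25, 9] -> [13] and [25, 9]
    Split: [25, 9] -> [25] and [9]
    Merge: [25] + [9] -> [9, 25]
  Merge: [13] + [9, 25] -> [9, 13, 25]
  Split: [13, 3, 12] -> [13] and [3, 12]
    Split: [3, 12] -> [3] and [12]
    Merge: [3] + [12] -> [3, 12]
  Merge: [13] + [3, 12] -> [3, 12, 13]
Merge: [9, 13, 25] + [3, 12, 13] -> [3, 9, 12, 13, 13, 25]

Final sorted array: [3, 9, 12, 13, 13, 25]

The merge sort proceeds by recursively splitting the array and merging sorted halves.
After all merges, the sorted array is [3, 9, 12, 13, 13, 25].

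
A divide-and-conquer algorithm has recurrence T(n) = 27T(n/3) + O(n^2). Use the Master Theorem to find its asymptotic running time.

Master Theorem for T(n) = 27T(n/3) + O(n^2):

a = 27, b = 3, c = 2
log_b(a) = log_3(27) = 3.0000

Case 1: c = 2 < log_3(27) = 3.0000
T(n) = O(n^(log_3 27)) = O(n^3)

For T(n) = 27T(n/3) + O(n^2): log_3(27) = 3.0000. This is Case 1 of the Master Theorem (c < log_b(a), work dominated by leaves), giving O(n^3).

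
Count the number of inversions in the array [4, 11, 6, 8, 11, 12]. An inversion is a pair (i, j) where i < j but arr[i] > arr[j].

Finding inversions in [4, 11, 6, 8, 11, 12]:

(1, 2): arr[1]=11 > arr[2]=6
(1, 3): arr[1]=11 > arr[3]=8

Total inversions: 2

The array has 2 inversion(s): (1,2), (1,3). Each pair (i,j) satisfies i < j and arr[i] > arr[j].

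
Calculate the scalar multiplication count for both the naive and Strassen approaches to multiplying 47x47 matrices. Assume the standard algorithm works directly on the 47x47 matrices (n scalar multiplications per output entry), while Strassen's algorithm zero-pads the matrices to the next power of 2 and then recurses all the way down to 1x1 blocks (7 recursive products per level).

Matrix multiplication for 47x47 matrices:

Strassen's algorithm requires power-of-2 dimensions. Pad 47x47 to 64x64 (next power of 2).

Standard algorithm: 47^3 = 103823 multiplications
Strassen's algorithm: 7^(log2(64)) = 7^6 = 117649 multiplications
Difference: 103823 - 117649 = -13826 (Strassen uses MORE here due to padding overhead — for small or just-over-power-of-2 n, padding can outweigh the per-level savings)

Standard: 103823 multiplications (47^3). Strassen: 117649 multiplications (7^6, after padding to 64x64). Strassen reduces 8 recursive multiplications to 7 at each level.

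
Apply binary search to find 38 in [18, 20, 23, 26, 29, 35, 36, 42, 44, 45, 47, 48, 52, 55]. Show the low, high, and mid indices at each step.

Binary search for 38 in [18, 20, 23, 26, 29, 35, 36, 42, 44, 45, 47, 48, 52, 55]:

lo=0, hi=13, mid=6, arr[mid]=36 -> 36 < 38, search right half
lo=7, hi=13, mid=10, arr[mid]=47 -> 47 > 38, search left half
lo=7, hi=9, mid=8, arr[mid]=44 -> 44 > 38, search left half
lo=7, hi=7, mid=7, arr[mid]=42 -> 42 > 38, search left half
lo=7 > hi=6, target 38 not found

Binary search determines that 38 is not in the array after 4 comparisons. The search space was exhausted without finding the target.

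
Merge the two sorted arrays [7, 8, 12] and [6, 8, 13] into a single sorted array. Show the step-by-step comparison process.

Merging process:

Compare 7 vs 6: take 6 from right. Merged: [6]
Compare 7 vs 8: take 7 from left. Merged: [6, 7]
Compare 8 vs 8: take 8 from left. Merged: [6, 7, 8]
Compare 12 vs 8: take 8 from right. Merged: [6, 7, 8, 8]
Compare 12 vs 13: take 12 from left. Merged: [6, 7, 8, 8, 12]
Append remaining from right: [13]. Merged: [6, 7, 8, 8, 12, 13]

Final merged array: [6, 7, 8, 8, 12, 13]
Total comparisons: 5

The merged array is [6, 7, 8, 8, 12, 13], requiring 5 comparisons. The merge step runs in O(n) time where n is the total number of elements.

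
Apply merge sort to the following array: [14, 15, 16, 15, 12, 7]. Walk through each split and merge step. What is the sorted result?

Merge sort trace:

Split: [14, 15, 16, 15, 12, 7] -> [14, 15, 16] and [15, 12, 7]
  Split: [14, 15, 16] -> [14] and [15, 16]
    Split: [15, 16] -> [15] and [16]
    Merge: [15] + [16] -> [15, 16]
  Merge: [14] + [15, 16] -> [14, 15, 16]
  Split: [15, 12, 7] -> [15] and [12, 7]
    Split: [12, 7] -> [12] and [7]
    Merge: [12] + [7] -> [7, 12]
  Merge: [15] + [7, 12] -> [7, 12, 15]
Merge: [14, 15, 16] + [7, 12, 15] -> [7, 12, 14, 15, 15, 16]

Final sorted array: [7, 12, 14, 15, 15, 16]

The merge sort proceeds by recursively splitting the array and merging sorted halves.
After all merges, the sorted array is [7, 12, 14, 15, 15, 16].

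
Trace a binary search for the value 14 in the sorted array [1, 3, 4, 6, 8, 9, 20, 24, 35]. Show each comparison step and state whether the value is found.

Binary search for 14 in [1, 3, 4, 6, 8, 9, 20, 24, 35]:

lo=0, hi=8, mid=4, arr[mid]=8 -> 8 < 14, search right half
lo=5, hi=8, mid=6, arr[mid]=20 -> 20 > 14, search left half
lo=5, hi=5, mid=5, arr[mid]=9 -> 9 < 14, search right half
lo=6 > hi=5, target 14 not found

Binary search determines that 14 is not in the array after 3 comparisons. The search space was exhausted without finding the target.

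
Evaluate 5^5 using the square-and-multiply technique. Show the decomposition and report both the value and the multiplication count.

Computing 5^5 by squaring (build up from 5^1; each line after the first costs one multiplication):

5^1 = 5
5^2 = (5^1)^2 = 5^2 = 25
5^4 = (5^2)^2 = 25^2 = 625
5^5 = 5 * 5^4 = 5 * 625 = 3125

Result: 3125
Multiplications needed: 3 (3 lines after 5^1)

5^5 = 3125. Using exponentiation by squaring, this requires 3 multiplications. The key idea: if the exponent is even, square the half-power; if odd, multiply by the base once.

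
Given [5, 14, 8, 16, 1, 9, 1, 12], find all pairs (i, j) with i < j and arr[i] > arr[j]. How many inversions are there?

Finding inversions in [5, 14, 8, 16, 1, 9, 1, 12]:

(0, 4): arr[0]=5 > arr[4]=1
(0, 6): arr[0]=5 > arr[6]=1
(1, 2): arr[1]=14 > arr[2]=8
(1, 4): arr[1]=14 > arr[4]=1
(1, 5): arr[1]=14 > arr[5]=9
(1, 6): arr[1]=14 > arr[6]=1
(1, 7): arr[1]=14 > arr[7]=12
(2, 4): arr[2]=8 > arr[4]=1
(2, 6): arr[2]=8 > arr[6]=1
(3, 4): arr[3]=16 > arr[4]=1
(3, 5): arr[3]=16 > arr[5]=9
(3, 6): arr[3]=16 > arr[6]=1
(3, 7): arr[3]=16 > arr[7]=12
(5, 6): arr[5]=9 > arr[6]=1

Total inversions: 14

The array has 14 inversion(s): (0,4), (0,6), (1,2), (1,4), (1,5), (1,6), (1,7), (2,4), (2,6), (3,4), (3,5), (3,6), (3,7), (5,6). Each pair (i,j) satisfies i < j and arr[i] > arr[j].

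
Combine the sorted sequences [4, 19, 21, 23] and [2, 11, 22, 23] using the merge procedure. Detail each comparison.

Merging process:

Compare 4 vs 2: take 2 from right. Merged: [2]
Compare 4 vs 11: take 4 from left. Merged: [2, 4]
Compare 19 vs 11: take 11 from right. Merged: [2, 4, 11]
Compare 19 vs 22: take 19 from left. Merged: [2, 4, 11, 19]
Compare 21 vs 22: take 21 from left. Merged: [2, 4, 11, 19, 21]
Compare 23 vs 22: take 22 from right. Merged: [2, 4, 11, 19, 21, 22]
Compare 23 vs 23: take 23 from left. Merged: [2, 4, 11, 19, 21, 22, 23]
Append remaining from right: [23]. Merged: [2, 4, 11, 19, 21, 22, 23, 23]

Final merged array: [2, 4, 11, 19, 21, 22, 23, 23]
Total comparisons: 7

The merged array is [2, 4, 11, 19, 21, 22, 23, 23], requiring 7 comparisons. The merge step runs in O(n) time where n is the total number of elements.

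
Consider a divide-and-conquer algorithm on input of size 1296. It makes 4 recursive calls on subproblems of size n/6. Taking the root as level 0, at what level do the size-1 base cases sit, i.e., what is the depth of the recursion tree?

For divide and conquer with division factor 6:

Problem sizes at each level:
Level 0: 1296
Level 1: 216
Level 2: 36
Level 3: 6
Level 4: 1

The root is level 0 and the size-1 base case is level 4 (the tree spans levels 0 through 4, i.e. 5 levels counting the root), so the depth is the number of divisions: log_6(1296) = 4

The recursion tree depth is log_6(1296) = 4. At each level, the problem size is divided by 6, so it takes 4 divisions to reduce to a base case of size 1. The algorithm makes 4 recursive calls at each level.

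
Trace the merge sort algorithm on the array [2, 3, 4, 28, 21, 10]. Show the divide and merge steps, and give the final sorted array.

Merge sort trace:

Split: [2, 3, 4, 28, 21, 10] -> [2, 3, 4] and [28, 21, 10]
  Split: [2, 3, 4] -> [2] and [3, 4]
    Split: [3, 4] -> [3] and [4]
    Merge: [3] + [4] -> [3, 4]
  Merge: [2] + [3, 4] -> [2, 3, 4]
  Split: [28, 21, 10] -> [28] and [21, 10]
    Split: [21, 10] -> [21] and [10]
    Merge: [21] + [10] -> [10, 21]
  Merge: [28] + [10, 21] -> [10, 21, 28]
Merge: [2, 3, 4] + [10, 21, 28] -> [2, 3, 4, 10, 21, 28]

Final sorted array: [2, 3, 4, 10, 21, 28]

The merge sort proceeds by recursively splitting the array and merging sorted halves.
After all merges, the sorted array is [2, 3, 4, 10, 21, 28].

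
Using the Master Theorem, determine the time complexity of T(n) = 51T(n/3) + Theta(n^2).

Master Theorem for T(n) = 51T(n/3) + O(n^2):

a = 51, b = 3, c = 2
log_b(a) = log_3(51) = 3.5789

Case 1: c = 2 < log_3(51) = 3.5789
T(n) = O(n^(log_3 51))

For T(n) = 51T(n/3) + O(n^2): log_3(51) = 3.5789. This is Case 1 of the Master Theorem (c < log_b(a), work dominated by leaves), giving O(n^(log_3 51)).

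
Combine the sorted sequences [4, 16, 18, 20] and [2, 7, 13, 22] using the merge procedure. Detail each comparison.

Merging process:

Compare 4 vs 2: take 2 from right. Merged: [2]
Compare 4 vs 7: take 4 from left. Merged: [2, 4]
Compare 16 vs 7: take 7 from right. Merged: [2, 4, 7]
Compare 16 vs 13: take 13 from right. Merged: [2, 4, 7, 13]
Compare 16 vs 22: take 16 from left. Merged: [2, 4, 7, 13, 16]
Compare 18 vs 22: take 18 from left. Merged: [2, 4, 7, 13, 16, 18]
Compare 20 vs 22: take 20 from left. Merged: [2, 4, 7, 13, 16, 18, 20]
Append remaining from right: [22]. Merged: [2, 4, 7, 13, 16, 18, 20, 22]

Final merged array: [2, 4, 7, 13, 16, 18, 20, 22]
Total comparisons: 7

The merged array is [2, 4, 7, 13, 16, 18, 20, 22], requiring 7 comparisons. The merge step runs in O(n) time where n is the total number of elements.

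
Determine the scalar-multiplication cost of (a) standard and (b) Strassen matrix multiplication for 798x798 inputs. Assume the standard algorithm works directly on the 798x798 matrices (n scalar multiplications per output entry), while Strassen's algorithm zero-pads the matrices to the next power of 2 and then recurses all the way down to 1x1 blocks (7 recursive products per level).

Matrix multiplication for 798x798 matrices:

Strassen's algorithm requires power-of-2 dimensions. Pad 798x798 to 1024x1024 (next power of 2).

Standard algorithm: 798^3 = 508169592 multiplications
Strassen's algorithm: 7^(log2(1024)) = 7^10 = 282475249 multiplications
Savings: 508169592 - 282475249 = 225694343 multiplications

Standard: 508169592 multiplications (798^3). Strassen: 282475249 multiplications (7^10, after padding to 1024x1024). Strassen reduces 8 recursive multiplications to 7 at each level.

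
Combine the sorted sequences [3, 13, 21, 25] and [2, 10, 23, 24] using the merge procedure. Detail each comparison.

Merging process:

Compare 3 vs 2: take 2 from right. Merged: [2]
Compare 3 vs 10: take 3 from left. Merged: [2, 3]
Compare 13 vs 10: take 10 from right. Merged: [2, 3, 10]
Compare 13 vs 23: take 13 from left. Merged: [2, 3, 10, 13]
Compare 21 vs 23: take 21 from left. Merged: [2, 3, 10, 13, 21]
Compare 25 vs 23: take 23 from right. Merged: [2, 3, 10, 13, 21, 23]
Compare 25 vs 24: take 24 from right. Merged: [2, 3, 10, 13, 21, 23, 24]
Append remaining from left: [25]. Merged: [2, 3, 10, 13, 21, 23, 24, 25]

Final merged array: [2, 3, 10, 13, 21, 23, 24, 25]
Total comparisons: 7

The merged array is [2, 3, 10, 13, 21, 23, 24, 25], requiring 7 comparisons. The merge step runs in O(n) time where n is the total number of elements.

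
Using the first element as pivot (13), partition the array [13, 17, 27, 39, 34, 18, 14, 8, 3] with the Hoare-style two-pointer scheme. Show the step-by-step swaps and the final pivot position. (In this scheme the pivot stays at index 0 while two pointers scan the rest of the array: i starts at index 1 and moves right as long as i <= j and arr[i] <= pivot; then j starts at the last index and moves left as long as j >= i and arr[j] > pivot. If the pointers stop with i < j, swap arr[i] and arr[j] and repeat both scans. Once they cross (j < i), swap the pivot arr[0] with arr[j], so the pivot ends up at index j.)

Hoare-style two-pointer partition with pivot = 13:

Initial array: [13, 17, 27, 39, 34, 18, 14, 8, 3]

Pointers start at i = 1, j = 8.
i stops at index 1 (arr[1]=17 > 13), j stops at index 8 (arr[8]=3 <= 13): swap arr[1] and arr[8], array becomes [13, 3, 27, 39, 34, 18, 14, 8, 17]
i stops at index 2 (arr[2]=27 > 13), j stops at index 7 (arr[7]=8 <= 13): swap arr[2] and arr[7], array becomes [13, 3, 8, 39, 34, 18, 14, 27, 17]
i ends at 3, j ends at 2: the pointers have crossed (j < i), so scanning stops.

Swap pivot arr[0] with arr[2] to place pivot at position 2: [8, 3, 13, 39, 34, 18, 14, 27, 17]
Pivot position: 2

After partitioning with pivot 13, the array becomes [8, 3, 13, 39, 34, 18, 14, 27, 17]. The pivot is placed at index 2. All elements to the left of the pivot are <= 13, and all elements to the right are > 13.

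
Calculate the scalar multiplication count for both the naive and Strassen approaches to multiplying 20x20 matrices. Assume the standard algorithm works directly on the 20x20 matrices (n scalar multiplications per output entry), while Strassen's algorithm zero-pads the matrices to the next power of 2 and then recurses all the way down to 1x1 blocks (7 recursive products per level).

Matrix multiplication for 20x20 matrices:

Strassen's algorithm requires power-of-2 dimensions. Pad 20x20 to 32x32 (next power of 2).

Standard algorithm: 20^3 = 8000 multiplications
Strassen's algorithm: 7^(log2(32)) = 7^5 = 16807 multiplications
Difference: 8000 - 16807 = -8807 (Strassen uses MORE here due to padding overhead — for small or just-over-power-of-2 n, padding can outweigh the per-level savings)

Standard: 8000 multiplications (20^3). Strassen: 16807 multiplications (7^5, after padding to 32x32). Strassen reduces 8 recursive multiplications to 7 at each level.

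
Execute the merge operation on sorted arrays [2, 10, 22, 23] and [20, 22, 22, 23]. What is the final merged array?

Merging process:

Compare 2 vs 20: take 2 from left. Merged: [2]
Compare 10 vs 20: take 10 from left. Merged: [2, 10]
Compare 22 vs 20: take 20 from right. Merged: [2, 10, 20]
Compare 22 vs 22: take 22 from left. Merged: [2, 10, 20, 22]
Compare 23 vs 22: take 22 from right. Merged: [2, 10, 20, 22, 22]
Compare 23 vs 22: take 22 from right. Merged: [2, 10, 20, 22, 22, 22]
Compare 23 vs 23: take 23 from left. Merged: [2, 10, 20, 22, 22, 22, 23]
Append remaining from right: [23]. Merged: [2, 10, 20, 22, 22, 22, 23, 23]

Final merged array: [2, 10, 20, 22, 22, 22, 23, 23]
Total comparisons: 7

The merged array is [2, 10, 20, 22, 22, 22, 23, 23], requiring 7 comparisons. The merge step runs in O(n) time where n is the total number of elements.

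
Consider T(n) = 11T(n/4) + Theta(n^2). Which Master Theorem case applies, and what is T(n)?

Master Theorem for T(n) = 11T(n/4) + O(n^2):

a = 11, b = 4, c = 2
log_b(a) = log_4(11) = 1.7297

Case 3: c = 2 > log_4(11) = 1.7297
T(n) = O(n^2) = O(n^2)

For T(n) = 11T(n/4) + O(n^2): log_4(11) = 1.7297. This is Case 3 of the Master Theorem (c > log_b(a), work dominated by root), giving O(n^2).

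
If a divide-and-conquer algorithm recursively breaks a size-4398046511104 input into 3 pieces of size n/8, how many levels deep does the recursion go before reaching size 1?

For divide and conquer with division factor 8:

Problem sizes at each level:
Level 0: 4398046511104
Level 1: 549755813888
Level 2: 68719476736
Level 3: 8589934592
Level 4: 1073741824
Level 5: 134217728
Level 6: 16777216
Level 7: 2097152
Level 8: 262144
Level 9: 32768
Level 10: 4096
Level 11: 512
Level 12: 64
Level 13: 8
Level 14: 1

The root is level 0 and the size-1 base case is level 14 (the tree spans levels 0 through 14, i.e. 15 levels counting the root), so the depth is the number of divisions: log_8(4398046511104) = 14

The recursion tree depth is log_8(4398046511104) = 14. At each level, the problem size is divided by 8, so it takes 14 divisions to reduce to a base case of size 1. The algorithm makes 3 recursive calls at each level.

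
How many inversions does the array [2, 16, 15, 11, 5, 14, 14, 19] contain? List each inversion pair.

Finding inversions in [2, 16, 15, 11, 5, 14, 14, 19]:

(1, 2): arr[1]=16 > arr[2]=15
(1, 3): arr[1]=16 > arr[3]=11
(1, 4): arr[1]=16 > arr[4]=5
(1, 5): arr[1]=16 > arr[5]=14
(1, 6): arr[1]=16 > arr[6]=14
(2, 3): arr[2]=15 > arr[3]=11
(2, 4): arr[2]=15 > arr[4]=5
(2, 5): arr[2]=15 > arr[5]=14
(2, 6): arr[2]=15 > arr[6]=14
(3, 4): arr[3]=11 > arr[4]=5

Total inversions: 10

The array has 10 inversion(s): (1,2), (1,3), (1,4), (1,5), (1,6), (2,3), (2,4), (2,5), (2,6), (3,4). Each pair (i,j) satisfies i < j and arr[i] > arr[j].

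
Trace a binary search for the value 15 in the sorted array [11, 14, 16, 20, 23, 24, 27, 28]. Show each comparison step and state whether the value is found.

Binary search for 15 in [11, 14, 16, 20, 23, 24, 27, 28]:

lo=0, hi=7, mid=3, arr[mid]=20 -> 20 > 15, search left half
lo=0, hi=2, mid=1, arr[mid]=14 -> 14 < 15, search right half
lo=2, hi=2, mid=2, arr[mid]=16 -> 16 > 15, search left half
lo=2 > hi=1, target 15 not found

Binary search determines that 15 is not in the array after 3 comparisons. The search space was exhausted without finding the target.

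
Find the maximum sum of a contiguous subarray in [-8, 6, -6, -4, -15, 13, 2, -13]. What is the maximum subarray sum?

Using Kadane's algorithm on [-8, 6, -6, -4, -15, 13, 2, -13]:

Scanning through the array:
Position 1 (value 6): max_ending_here = 6, max_so_far = 6
Position 2 (value -6): max_ending_here = 0, max_so_far = 6
Position 3 (value -4): max_ending_here = -4, max_so_far = 6
Position 4 (value -15): max_ending_here = -15, max_so_far = 6
Position 5 (value 13): max_ending_here = 13, max_so_far = 13
Position 6 (value 2): max_ending_here = 15, max_so_far = 15
Position 7 (value -13): max_ending_here = 2, max_so_far = 15

Maximum subarray: [13, 2]
Maximum sum: 15

The maximum subarray is [13, 2] with sum 15. This subarray runs from index 5 to index 6.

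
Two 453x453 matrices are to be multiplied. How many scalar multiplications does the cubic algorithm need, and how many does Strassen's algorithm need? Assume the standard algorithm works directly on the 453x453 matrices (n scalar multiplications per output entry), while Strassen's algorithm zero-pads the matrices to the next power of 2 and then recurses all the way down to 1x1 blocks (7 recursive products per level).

Matrix multiplication for 453x453 matrices:

Strassen's algorithm requires power-of-2 dimensions. Pad 453x453 to 512x512 (next power of 2).

Standard algorithm: 453^3 = 92959677 multiplications
Strassen's algorithm: 7^(log2(512)) = 7^9 = 40353607 multiplications
Savings: 92959677 - 40353607 = 52606070 multiplications

Standard: 92959677 multiplications (453^3). Strassen: 40353607 multiplications (7^9, after padding to 512x512). Strassen reduces 8 recursive multiplications to 7 at each level.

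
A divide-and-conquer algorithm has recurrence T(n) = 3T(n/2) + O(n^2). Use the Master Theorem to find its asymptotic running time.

Master Theorem for T(n) = 3T(n/2) + O(n^2):

a = 3, b = 2, c = 2
log_b(a) = log_2(3) = 1.5850

Case 3: c = 2 > log_2(3) = 1.5850
T(n) = O(n^2) = O(n^2)

For T(n) = 3T(n/2) + O(n^2): log_2(3) = 1.5850. This is Case 3 of the Master Theorem (c > log_b(a), work dominated by root), giving O(n^2).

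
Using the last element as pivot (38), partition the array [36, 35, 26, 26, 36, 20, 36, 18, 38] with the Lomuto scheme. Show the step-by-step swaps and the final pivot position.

Lomuto partition with pivot = 38:

Initial array: [36, 35, 26, 26, 36, 20, 36, 18, 38]

arr[0]=36 <= 38: swap with position 0, array becomes [36, 35, 26, 26, 36, 20, 36, 18, 38]
arr[1]=35 <= 38: swap with position 1, array becomes [36, 35, 26, 26, 36, 20, 36, 18, 38]
arr[2]=26 <= 38: swap with position 2, array becomes [36, 35, 26, 26, 36, 20, 36, 18, 38]
arr[3]=26 <= 38: swap with position 3, array becomes [36, 35, 26, 26, 36, 20, 36, 18, 38]
arr[4]=36 <= 38: swap with position 4, array becomes [36, 35, 26, 26, 36, 20, 36, 18, 38]
arr[5]=20 <= 38: swap with position 5, array becomes [36, 35, 26, 26, 36, 20, 36, 18, 38]
arr[6]=36 <= 38: swap with position 6, array becomes [36, 35, 26, 26, 36, 20, 36, 18, 38]
arr[7]=18 <= 38: swap with position 7, array becomes [36, 35, 26, 26, 36, 20, 36, 18, 38]

Place pivot at position 8: [36, 35, 26, 26, 36, 20, 36, 18, 38]
Pivot position: 8

After partitioning with pivot 38, the array becomes [36, 35, 26, 26, 36, 20, 36, 18, 38]. The pivot is placed at index 8. All elements to the left of the pivot are <= 38, and all elements to the right are > 38.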